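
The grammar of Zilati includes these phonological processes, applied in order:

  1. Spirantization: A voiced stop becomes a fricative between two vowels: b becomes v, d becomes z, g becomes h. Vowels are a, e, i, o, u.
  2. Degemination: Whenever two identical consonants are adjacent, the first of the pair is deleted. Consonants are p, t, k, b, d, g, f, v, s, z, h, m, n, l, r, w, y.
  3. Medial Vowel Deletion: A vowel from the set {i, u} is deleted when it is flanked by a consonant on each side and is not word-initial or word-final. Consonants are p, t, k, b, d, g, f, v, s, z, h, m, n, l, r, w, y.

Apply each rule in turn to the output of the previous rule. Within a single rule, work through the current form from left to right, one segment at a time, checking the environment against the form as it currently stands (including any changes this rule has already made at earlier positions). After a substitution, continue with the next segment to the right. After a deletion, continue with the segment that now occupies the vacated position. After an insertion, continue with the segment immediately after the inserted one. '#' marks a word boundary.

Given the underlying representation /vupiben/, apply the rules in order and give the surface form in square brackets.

[vpven]

1 Spirantization: [vupiben] → [vupiven]
2 Degemination: no change — [vupiven]
3 Medial Vowel Deletion: [vupiven] → [vpven]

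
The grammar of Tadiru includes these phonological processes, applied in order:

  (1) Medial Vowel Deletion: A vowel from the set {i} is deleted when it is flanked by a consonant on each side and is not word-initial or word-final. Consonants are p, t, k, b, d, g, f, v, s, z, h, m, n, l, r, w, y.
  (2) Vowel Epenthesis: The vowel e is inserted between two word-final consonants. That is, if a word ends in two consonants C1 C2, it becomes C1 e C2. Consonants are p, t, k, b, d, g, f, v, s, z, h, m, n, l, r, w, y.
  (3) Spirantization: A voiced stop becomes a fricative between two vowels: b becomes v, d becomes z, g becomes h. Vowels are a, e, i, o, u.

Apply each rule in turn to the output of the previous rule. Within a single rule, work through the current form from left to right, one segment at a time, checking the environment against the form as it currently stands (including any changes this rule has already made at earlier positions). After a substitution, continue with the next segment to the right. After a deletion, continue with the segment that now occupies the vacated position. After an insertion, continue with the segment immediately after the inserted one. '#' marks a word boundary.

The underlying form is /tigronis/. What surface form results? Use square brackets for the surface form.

(1) Medial Vowel Deletion: [tigronis] → [tgrons]
(2) Vowel Epenthesis: [tgrons] → [tgrones]
(3) Spirantization: no change — [tgrones]

[tgrones]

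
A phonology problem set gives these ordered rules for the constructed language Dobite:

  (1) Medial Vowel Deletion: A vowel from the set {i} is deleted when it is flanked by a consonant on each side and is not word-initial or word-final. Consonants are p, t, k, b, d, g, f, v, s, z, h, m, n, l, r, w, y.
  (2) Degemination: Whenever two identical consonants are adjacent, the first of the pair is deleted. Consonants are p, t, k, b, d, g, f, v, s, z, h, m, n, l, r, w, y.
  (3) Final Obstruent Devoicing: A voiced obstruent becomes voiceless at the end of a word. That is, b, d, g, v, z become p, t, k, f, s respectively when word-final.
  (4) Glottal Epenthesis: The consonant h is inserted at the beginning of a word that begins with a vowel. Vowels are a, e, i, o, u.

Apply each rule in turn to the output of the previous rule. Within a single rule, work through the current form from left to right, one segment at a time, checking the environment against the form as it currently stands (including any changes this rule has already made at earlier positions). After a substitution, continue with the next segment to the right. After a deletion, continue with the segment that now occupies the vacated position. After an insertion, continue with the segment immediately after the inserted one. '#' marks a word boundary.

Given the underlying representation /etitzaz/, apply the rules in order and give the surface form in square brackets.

[hetzas]

(1) Medial Vowel Deletion: [etitzaz] → [ettzaz]
(2) Degemination: [ettzaz] → [etzaz]
(3) Final Obstruent Devoicing: [etzaz] → [etzas]
(4) Glottal Epenthesis: [etzas] → [hetzas]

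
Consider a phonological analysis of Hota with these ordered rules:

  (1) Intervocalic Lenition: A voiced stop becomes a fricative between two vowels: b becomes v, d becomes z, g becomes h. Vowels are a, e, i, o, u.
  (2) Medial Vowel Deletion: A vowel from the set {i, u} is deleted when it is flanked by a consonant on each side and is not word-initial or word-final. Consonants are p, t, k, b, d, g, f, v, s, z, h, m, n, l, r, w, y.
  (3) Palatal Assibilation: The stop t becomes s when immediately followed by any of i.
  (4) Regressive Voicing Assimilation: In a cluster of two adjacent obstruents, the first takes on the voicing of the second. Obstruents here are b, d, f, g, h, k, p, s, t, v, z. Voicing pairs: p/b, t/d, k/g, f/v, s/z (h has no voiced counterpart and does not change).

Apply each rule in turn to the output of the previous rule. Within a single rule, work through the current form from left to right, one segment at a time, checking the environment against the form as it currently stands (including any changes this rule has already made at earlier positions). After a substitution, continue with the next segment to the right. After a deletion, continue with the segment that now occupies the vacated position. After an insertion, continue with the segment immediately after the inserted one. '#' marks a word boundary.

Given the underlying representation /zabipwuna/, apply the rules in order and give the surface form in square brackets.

(1) Intervocalic Lenition: [zabipwuna] → [zavipwuna]
(2) Medial Vowel Deletion: [zavipwuna] → [zavpwna]
(3) Palatal Assibilation: no change — [zavpwna]
(4) Regressive Voicing Assimilation: [zavpwna] → [zafpwna]

[zafpwna]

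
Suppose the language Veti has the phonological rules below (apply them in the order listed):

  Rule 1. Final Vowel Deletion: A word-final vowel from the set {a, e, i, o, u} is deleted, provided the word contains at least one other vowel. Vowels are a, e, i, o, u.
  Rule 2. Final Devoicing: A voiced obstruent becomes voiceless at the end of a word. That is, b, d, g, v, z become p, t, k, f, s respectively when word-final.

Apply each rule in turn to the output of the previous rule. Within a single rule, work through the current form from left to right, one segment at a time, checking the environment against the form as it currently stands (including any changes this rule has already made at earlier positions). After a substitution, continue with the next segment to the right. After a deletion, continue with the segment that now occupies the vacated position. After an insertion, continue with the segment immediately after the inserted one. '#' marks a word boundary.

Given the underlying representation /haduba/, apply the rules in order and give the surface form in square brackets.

Rule 1 Final Vowel Deletion: [haduba] → [hadub]
Rule 2 Final Devoicing: [hadub] → [hadup]

[hadup]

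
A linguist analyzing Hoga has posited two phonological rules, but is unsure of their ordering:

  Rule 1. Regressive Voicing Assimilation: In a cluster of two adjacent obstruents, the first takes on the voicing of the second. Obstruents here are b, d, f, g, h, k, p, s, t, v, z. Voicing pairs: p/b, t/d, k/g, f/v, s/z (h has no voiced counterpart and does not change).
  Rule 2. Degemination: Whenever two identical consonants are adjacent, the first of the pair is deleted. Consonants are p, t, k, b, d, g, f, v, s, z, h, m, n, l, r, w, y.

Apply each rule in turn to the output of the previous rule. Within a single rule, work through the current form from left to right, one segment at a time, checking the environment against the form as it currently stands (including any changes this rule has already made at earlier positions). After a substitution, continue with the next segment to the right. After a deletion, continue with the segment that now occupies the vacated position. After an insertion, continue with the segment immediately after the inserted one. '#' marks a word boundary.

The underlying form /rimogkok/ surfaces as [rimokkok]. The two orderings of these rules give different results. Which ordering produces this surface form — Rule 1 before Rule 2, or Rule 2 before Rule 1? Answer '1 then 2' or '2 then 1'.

2 then 1

Order 1 then 2:
  1 Regressive Voicing Assimilation: [rimogkok] → [rimokkok]
  2 Degemination: [rimokkok] → [rimokok]
  result: [rimokok]
Order 2 then 1:
  2 Degemination: no change — [rimogkok]
  1 Regressive Voicing Assimilation: [rimogkok] → [rimokkok]
  result: [rimokkok]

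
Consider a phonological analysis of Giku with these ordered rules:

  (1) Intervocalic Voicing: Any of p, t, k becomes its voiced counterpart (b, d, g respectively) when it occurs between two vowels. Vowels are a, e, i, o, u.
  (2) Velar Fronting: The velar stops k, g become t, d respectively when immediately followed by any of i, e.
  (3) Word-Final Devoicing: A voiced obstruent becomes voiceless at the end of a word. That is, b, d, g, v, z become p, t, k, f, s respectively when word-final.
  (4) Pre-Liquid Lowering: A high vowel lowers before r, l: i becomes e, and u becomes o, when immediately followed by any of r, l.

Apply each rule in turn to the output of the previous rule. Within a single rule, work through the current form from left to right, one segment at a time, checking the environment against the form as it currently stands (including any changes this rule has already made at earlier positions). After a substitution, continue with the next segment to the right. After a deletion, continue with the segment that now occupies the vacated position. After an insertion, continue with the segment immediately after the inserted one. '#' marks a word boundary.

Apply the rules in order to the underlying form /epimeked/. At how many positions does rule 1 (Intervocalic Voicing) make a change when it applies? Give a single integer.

(1) Intervocalic Voicing: [epimeked] → [ebimeged]
(2) Velar Fronting: [ebimeged] → [ebimeded]
(3) Word-Final Devoicing: [ebimeded] → [ebimedet]
(4) Pre-Liquid Lowering: no change — [ebimedet]
Rule 1 changed 2 position(s).

2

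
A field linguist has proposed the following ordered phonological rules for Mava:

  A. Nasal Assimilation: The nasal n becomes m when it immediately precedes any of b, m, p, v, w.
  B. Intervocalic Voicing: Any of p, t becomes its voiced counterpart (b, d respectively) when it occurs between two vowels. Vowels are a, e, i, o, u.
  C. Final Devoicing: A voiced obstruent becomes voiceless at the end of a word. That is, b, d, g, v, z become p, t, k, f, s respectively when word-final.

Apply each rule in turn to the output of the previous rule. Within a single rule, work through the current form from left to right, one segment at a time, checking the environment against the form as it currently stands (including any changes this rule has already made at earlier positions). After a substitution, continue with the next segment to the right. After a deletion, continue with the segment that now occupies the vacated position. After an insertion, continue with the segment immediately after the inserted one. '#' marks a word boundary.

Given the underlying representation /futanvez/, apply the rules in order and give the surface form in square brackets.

A Nasal Assimilation: [futanvez] → [futamvez]
B Intervocalic Voicing: [futamvez] → [fudamvez]
C Final Devoicing: [fudamvez] → [fudamves]

[fudamves]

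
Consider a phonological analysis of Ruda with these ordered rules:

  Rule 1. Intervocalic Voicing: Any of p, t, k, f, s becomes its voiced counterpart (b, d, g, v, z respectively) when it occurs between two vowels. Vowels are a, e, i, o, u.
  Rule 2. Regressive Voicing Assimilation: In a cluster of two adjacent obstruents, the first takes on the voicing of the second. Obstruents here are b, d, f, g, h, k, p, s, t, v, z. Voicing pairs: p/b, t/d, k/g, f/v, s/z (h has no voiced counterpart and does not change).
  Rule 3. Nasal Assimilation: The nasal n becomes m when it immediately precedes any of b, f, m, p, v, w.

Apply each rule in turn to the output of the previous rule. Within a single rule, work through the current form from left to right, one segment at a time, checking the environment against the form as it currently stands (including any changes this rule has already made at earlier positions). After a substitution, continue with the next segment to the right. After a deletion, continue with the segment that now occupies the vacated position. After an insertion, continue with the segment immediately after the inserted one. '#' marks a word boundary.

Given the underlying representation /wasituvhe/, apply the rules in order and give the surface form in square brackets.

[wazidufhe]

Rule 1 Intervocalic Voicing: [wasituvhe] → [waziduvhe]
Rule 2 Regressive Voicing Assimilation: [waziduvhe] → [wazidufhe]
Rule 3 Nasal Assimilation: no change — [wazidufhe]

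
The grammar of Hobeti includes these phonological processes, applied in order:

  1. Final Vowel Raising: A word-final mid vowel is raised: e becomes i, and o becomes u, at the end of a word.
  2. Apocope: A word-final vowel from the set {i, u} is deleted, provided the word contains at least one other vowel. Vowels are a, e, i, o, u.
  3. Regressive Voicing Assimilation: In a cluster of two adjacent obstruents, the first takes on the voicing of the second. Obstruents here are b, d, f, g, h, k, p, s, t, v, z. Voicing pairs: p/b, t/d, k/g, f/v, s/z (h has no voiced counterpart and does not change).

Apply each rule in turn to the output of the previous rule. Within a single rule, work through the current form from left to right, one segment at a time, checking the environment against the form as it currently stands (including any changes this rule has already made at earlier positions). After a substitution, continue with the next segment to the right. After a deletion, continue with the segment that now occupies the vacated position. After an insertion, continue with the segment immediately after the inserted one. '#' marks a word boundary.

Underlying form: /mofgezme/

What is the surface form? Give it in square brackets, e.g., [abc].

1 Final Vowel Raising: [mofgezme] → [mofgezmi]
2 Apocope: [mofgezmi] → [mofgezm]
3 Regressive Voicing Assimilation: [mofgezm] → [movgezm]

[movgezm]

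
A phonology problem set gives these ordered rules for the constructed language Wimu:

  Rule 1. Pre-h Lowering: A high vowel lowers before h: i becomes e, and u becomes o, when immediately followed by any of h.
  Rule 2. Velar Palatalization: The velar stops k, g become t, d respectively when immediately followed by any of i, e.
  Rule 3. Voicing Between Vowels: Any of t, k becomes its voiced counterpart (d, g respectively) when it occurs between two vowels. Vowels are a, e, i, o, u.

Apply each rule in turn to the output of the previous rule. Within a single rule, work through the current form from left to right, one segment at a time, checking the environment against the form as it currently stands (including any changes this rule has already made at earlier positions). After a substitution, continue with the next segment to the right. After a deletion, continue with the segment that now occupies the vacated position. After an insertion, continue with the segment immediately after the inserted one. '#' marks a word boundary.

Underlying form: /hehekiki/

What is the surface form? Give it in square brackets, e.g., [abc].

Rule 1 Pre-h Lowering: no change — [hehekiki]
Rule 2 Velar Palatalization: [hehekiki] → [hehetiti]
Rule 3 Voicing Between Vowels: [hehetiti] → [hehedidi]

[hehedidi]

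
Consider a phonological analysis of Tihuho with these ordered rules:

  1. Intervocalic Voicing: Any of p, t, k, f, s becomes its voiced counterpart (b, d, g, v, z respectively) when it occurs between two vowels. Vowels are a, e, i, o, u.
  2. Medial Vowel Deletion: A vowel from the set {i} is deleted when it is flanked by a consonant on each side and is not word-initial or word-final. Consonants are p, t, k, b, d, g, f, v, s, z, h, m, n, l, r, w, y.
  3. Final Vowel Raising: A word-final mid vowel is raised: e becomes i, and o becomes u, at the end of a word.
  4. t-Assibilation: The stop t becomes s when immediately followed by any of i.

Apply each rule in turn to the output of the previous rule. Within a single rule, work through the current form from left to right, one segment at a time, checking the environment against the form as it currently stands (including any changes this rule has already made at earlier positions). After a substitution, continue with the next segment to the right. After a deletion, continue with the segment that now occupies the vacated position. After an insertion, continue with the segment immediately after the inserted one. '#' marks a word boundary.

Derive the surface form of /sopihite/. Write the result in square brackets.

1 Intervocalic Voicing: [sopihite] → [sobihide]
2 Medial Vowel Deletion: [sobihide] → [sobhde]
3 Final Vowel Raising: [sobhde] → [sobhdi]
4 t-Assibilation: no change — [sobhdi]

[sobhdi]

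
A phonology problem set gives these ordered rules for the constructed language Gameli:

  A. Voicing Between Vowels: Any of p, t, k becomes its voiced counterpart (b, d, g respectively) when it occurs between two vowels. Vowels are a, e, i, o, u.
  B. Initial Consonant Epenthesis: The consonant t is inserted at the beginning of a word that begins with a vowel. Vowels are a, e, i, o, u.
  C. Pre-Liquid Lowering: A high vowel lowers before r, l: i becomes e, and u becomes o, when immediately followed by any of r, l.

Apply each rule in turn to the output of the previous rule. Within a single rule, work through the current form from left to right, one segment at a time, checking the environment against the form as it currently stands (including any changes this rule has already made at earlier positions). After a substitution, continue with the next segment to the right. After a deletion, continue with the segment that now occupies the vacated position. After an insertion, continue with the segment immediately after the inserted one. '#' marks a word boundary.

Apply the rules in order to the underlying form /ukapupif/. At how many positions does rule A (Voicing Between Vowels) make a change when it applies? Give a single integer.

3

A Voicing Between Vowels: [ukapupif] → [ugabubif]
B Initial Consonant Epenthesis: [ugabubif] → [tugabubif]
C Pre-Liquid Lowering: no change — [tugabubif]
Rule A changed 3 position(s).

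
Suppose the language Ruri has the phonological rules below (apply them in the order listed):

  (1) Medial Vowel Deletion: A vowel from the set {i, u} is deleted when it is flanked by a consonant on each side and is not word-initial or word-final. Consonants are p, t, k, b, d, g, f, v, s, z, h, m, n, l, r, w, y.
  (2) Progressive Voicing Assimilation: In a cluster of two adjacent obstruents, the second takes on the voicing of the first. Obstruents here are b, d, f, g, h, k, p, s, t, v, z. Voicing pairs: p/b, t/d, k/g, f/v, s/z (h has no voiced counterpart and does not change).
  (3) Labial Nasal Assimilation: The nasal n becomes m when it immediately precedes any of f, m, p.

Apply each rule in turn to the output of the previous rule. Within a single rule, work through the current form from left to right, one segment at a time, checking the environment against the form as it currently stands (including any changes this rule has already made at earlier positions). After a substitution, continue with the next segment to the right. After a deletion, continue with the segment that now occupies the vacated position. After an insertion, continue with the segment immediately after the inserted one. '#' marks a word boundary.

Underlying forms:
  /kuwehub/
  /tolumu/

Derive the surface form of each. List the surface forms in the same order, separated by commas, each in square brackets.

[kwehp], [tolmu]

/kuwehub/:
  (1) Medial Vowel Deletion: [kuwehub] → [kwehb]
  (2) Progressive Voicing Assimilation: [kwehb] → [kwehp]
  (3) Labial Nasal Assimilation: no change — [kwehp]
/tolumu/:
  (1) Medial Vowel Deletion: [tolumu] → [tolmu]
  (2) Progressive Voicing Assimilation: no change — [tolmu]
  (3) Labial Nasal Assimilation: no change — [tolmu]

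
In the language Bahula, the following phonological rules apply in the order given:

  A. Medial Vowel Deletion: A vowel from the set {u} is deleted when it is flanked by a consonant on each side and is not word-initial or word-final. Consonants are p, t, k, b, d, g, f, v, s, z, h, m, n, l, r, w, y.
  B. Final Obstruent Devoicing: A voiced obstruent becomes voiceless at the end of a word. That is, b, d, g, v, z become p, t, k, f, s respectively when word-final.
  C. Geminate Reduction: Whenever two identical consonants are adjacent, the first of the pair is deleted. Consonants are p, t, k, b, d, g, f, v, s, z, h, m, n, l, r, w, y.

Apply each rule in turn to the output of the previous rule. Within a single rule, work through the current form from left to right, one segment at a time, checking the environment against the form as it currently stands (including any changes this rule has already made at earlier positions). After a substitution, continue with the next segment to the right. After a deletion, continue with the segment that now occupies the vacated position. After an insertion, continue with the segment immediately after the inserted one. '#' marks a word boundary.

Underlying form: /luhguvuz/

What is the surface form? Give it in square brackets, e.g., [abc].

[lhgvs]

A Medial Vowel Deletion: [luhguvuz] → [lhgvz]
B Final Obstruent Devoicing: [lhgvz] → [lhgvs]
C Geminate Reduction: no change — [lhgvs]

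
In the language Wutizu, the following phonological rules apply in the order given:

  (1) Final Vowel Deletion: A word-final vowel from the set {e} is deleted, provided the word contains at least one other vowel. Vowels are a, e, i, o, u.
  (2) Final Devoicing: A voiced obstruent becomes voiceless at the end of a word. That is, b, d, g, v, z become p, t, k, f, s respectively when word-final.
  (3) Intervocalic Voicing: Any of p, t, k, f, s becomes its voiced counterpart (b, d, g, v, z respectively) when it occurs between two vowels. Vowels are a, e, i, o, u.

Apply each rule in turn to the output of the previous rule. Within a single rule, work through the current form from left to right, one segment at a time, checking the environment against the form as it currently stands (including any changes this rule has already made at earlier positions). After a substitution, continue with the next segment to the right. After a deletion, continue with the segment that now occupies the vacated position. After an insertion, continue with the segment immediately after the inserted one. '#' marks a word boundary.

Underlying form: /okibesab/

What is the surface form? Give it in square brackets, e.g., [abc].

(1) Final Vowel Deletion: no change — [okibesab]
(2) Final Devoicing: [okibesab] → [okibesap]
(3) Intervocalic Voicing: [okibesap] → [ogibezap]

[ogibezap]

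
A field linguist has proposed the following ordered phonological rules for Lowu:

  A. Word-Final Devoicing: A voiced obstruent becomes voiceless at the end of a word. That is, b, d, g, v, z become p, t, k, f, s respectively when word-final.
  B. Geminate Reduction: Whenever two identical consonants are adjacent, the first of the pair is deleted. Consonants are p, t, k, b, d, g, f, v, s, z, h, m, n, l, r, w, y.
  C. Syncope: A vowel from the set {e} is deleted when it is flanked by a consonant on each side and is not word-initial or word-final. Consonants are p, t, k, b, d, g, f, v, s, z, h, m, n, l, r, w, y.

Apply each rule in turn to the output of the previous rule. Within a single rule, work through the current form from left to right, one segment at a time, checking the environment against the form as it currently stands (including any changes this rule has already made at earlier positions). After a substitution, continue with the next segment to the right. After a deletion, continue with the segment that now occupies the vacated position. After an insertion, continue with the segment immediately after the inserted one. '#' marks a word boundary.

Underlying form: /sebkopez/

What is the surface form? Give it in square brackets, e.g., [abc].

A Word-Final Devoicing: [sebkopez] → [sebkopes]
B Geminate Reduction: no change — [sebkopes]
C Syncope: [sebkopes] → [sbkops]

[sbkops]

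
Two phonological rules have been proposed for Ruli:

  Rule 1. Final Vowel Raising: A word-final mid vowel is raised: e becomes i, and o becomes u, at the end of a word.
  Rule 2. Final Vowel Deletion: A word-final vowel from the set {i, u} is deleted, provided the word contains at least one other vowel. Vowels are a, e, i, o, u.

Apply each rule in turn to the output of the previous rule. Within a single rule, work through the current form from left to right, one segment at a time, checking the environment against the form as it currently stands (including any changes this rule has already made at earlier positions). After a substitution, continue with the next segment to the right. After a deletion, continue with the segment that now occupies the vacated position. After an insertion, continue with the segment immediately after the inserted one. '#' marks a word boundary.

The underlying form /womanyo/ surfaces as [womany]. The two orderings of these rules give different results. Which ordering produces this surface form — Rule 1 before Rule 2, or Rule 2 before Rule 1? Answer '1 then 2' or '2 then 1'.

Order 1 then 2:
  1 Final Vowel Raising: [womanyo] → [womanyu]
  2 Final Vowel Deletion: [womanyu] → [womany]
  result: [womany]
Order 2 then 1:
  2 Final Vowel Deletion: no change — [womanyo]
  1 Final Vowel Raising: [womanyo] → [womanyu]
  result: [womanyu]

1 then 2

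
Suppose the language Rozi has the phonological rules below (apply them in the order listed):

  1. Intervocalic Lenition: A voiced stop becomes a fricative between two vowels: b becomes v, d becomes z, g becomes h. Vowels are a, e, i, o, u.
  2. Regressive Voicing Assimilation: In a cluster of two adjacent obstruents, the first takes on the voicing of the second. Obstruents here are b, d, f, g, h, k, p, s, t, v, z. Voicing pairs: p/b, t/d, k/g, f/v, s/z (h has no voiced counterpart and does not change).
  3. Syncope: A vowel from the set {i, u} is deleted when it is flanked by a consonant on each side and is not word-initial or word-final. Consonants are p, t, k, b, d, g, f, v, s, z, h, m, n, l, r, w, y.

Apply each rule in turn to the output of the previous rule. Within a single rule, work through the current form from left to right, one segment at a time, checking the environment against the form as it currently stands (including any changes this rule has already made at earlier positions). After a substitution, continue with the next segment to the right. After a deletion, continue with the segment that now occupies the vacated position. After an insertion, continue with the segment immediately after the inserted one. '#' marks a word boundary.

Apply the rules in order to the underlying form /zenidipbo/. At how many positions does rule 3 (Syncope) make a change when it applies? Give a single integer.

2

1 Intervocalic Lenition: [zenidipbo] → [zenizipbo]
2 Regressive Voicing Assimilation: [zenizipbo] → [zenizibbo]
3 Syncope: [zenizibbo] → [zenzbbo]
Rule 3 changed 2 position(s).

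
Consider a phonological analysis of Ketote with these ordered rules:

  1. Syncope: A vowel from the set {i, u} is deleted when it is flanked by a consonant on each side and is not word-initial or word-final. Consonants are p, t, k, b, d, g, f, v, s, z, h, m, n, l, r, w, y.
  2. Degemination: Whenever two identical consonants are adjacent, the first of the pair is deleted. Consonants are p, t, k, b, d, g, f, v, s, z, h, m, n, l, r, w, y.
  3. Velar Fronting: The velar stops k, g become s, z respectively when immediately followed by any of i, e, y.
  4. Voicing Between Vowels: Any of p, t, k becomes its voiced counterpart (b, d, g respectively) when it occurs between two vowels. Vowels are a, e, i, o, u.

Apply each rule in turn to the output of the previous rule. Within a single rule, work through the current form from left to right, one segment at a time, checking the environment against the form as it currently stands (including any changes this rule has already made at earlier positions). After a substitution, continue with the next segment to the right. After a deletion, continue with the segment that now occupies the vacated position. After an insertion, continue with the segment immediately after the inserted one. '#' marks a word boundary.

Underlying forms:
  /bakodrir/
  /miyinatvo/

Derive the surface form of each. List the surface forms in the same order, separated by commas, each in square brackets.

/bakodrir/:
  1 Syncope: [bakodrir] → [bakodrr]
  2 Degemination: [bakodrr] → [bakodr]
  3 Velar Fronting: no change — [bakodr]
  4 Voicing Between Vowels: [bakodr] → [bagodr]
/miyinatvo/:
  1 Syncope: [miyinatvo] → [mynatvo]
  2 Degemination: no change — [mynatvo]
  3 Velar Fronting: no change — [mynatvo]
  4 Voicing Between Vowels: no change — [mynatvo]

[bagodr], [mynatvo]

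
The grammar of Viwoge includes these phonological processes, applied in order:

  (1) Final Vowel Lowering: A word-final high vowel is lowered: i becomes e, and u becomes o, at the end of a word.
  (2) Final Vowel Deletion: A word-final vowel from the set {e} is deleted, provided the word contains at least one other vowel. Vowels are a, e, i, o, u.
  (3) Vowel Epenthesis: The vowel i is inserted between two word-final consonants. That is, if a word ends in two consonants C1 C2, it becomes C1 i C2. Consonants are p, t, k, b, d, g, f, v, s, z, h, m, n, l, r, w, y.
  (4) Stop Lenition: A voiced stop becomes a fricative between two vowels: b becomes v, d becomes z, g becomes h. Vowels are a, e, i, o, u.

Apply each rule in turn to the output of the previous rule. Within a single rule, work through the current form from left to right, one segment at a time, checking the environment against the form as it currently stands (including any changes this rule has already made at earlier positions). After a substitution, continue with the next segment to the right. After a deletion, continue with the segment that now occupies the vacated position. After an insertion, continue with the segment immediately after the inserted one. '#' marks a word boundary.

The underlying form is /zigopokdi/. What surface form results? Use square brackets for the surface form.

[zihopokid]

(1) Final Vowel Lowering: [zigopokdi] → [zigopokde]
(2) Final Vowel Deletion: [zigopokde] → [zigopokd]
(3) Vowel Epenthesis: [zigopokd] → [zigopokid]
(4) Stop Lenition: [zigopokid] → [zihopokid]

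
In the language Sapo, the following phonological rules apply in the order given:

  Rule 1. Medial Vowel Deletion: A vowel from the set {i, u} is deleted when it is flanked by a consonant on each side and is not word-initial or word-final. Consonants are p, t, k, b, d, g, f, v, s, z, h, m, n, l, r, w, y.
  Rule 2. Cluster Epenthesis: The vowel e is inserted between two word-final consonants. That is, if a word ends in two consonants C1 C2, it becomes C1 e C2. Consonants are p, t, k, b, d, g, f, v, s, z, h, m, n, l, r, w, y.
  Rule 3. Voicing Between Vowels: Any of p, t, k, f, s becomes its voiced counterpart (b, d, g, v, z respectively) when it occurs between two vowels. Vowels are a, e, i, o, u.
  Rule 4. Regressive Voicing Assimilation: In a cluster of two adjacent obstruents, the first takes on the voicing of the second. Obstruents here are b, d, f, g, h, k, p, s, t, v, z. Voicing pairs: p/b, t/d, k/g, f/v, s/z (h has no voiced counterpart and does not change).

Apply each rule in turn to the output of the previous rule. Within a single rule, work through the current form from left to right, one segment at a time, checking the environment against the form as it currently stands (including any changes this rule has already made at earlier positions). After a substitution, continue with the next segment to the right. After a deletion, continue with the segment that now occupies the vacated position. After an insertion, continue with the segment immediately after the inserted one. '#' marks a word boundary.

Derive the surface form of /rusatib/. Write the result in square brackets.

[rsadeb]

Rule 1 Medial Vowel Deletion: [rusatib] → [rsatb]
Rule 2 Cluster Epenthesis: [rsatb] → [rsateb]
Rule 3 Voicing Between Vowels: [rsateb] → [rsadeb]
Rule 4 Regressive Voicing Assimilation: no change — [rsadeb]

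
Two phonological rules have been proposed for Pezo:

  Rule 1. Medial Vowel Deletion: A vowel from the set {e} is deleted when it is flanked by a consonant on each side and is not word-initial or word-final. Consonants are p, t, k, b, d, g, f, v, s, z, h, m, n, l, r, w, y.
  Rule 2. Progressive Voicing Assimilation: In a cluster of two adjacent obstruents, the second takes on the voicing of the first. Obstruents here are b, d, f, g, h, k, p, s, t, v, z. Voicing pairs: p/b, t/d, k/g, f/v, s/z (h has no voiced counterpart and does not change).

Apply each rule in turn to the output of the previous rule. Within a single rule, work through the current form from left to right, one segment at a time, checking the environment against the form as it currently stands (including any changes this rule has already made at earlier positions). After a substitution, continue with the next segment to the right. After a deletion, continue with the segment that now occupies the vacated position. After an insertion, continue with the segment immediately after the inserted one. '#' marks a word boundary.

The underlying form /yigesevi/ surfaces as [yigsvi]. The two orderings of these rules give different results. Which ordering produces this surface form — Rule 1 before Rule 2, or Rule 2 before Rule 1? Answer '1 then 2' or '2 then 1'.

Order 1 then 2:
  1 Medial Vowel Deletion: [yigesevi] → [yigsvi]
  2 Progressive Voicing Assimilation: [yigsvi] → [yigzvi]
  result: [yigzvi]
Order 2 then 1:
  2 Progressive Voicing Assimilation: no change — [yigesevi]
  1 Medial Vowel Deletion: [yigesevi] → [yigsvi]
  result: [yigsvi]

2 then 1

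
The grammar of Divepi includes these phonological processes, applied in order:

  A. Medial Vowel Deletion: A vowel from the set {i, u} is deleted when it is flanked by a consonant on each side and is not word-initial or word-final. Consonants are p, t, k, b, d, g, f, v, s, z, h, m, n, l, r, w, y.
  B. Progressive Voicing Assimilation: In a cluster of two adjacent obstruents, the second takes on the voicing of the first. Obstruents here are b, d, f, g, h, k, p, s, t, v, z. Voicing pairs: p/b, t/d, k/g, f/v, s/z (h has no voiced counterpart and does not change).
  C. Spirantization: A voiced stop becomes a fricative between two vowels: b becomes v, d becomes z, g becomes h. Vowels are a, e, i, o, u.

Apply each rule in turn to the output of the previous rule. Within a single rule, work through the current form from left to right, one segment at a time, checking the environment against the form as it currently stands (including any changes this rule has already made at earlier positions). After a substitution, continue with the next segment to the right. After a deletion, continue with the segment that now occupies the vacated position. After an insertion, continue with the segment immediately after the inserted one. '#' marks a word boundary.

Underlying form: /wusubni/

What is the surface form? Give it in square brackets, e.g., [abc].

A Medial Vowel Deletion: [wusubni] → [wsbni]
B Progressive Voicing Assimilation: [wsbni] → [wspni]
C Spirantization: no change — [wspni]

[wspni]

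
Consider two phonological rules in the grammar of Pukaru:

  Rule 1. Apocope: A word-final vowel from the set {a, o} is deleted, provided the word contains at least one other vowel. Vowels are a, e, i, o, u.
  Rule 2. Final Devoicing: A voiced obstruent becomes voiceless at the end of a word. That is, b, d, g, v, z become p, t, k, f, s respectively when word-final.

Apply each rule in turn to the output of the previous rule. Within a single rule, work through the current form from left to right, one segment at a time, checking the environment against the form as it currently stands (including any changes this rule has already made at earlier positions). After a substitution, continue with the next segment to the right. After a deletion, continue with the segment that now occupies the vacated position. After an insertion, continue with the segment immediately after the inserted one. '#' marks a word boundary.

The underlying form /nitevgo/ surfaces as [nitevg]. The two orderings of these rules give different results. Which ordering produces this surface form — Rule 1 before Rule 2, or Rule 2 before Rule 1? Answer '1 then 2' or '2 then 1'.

Order 1 then 2:
  1 Apocope: [nitevgo] → [nitevg]
  2 Final Devoicing: [nitevg] → [nitevk]
  result: [nitevk]
Order 2 then 1:
  2 Final Devoicing: no change — [nitevgo]
  1 Apocope: [nitevgo] → [nitevg]
  result: [nitevg]

2 then 1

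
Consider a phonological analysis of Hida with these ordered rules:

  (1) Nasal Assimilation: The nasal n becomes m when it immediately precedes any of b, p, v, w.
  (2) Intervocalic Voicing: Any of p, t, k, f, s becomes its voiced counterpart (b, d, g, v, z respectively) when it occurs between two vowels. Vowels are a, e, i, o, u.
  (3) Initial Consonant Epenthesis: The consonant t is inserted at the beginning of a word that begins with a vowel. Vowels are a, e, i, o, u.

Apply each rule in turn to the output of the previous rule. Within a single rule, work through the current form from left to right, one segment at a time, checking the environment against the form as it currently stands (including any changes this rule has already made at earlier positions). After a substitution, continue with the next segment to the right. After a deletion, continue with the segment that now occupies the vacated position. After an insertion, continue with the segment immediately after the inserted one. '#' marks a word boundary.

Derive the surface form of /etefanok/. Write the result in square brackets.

(1) Nasal Assimilation: no change — [etefanok]
(2) Intervocalic Voicing: [etefanok] → [edevanok]
(3) Initial Consonant Epenthesis: [edevanok] → [tedevanok]

[tedevanok]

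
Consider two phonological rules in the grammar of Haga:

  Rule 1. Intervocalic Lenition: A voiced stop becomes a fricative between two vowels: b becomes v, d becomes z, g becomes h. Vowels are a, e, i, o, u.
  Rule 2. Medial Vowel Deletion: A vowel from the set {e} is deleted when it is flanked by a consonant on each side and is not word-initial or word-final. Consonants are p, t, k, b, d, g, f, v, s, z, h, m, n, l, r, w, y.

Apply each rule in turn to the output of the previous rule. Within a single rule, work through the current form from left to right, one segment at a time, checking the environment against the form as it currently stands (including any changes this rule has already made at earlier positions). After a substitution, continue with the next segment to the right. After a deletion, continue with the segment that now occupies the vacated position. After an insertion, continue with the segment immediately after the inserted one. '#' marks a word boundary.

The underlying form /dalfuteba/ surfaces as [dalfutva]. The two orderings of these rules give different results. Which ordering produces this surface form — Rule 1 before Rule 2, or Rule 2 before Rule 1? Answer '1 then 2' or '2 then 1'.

1 then 2

Order 1 then 2:
  1 Intervocalic Lenition: [dalfuteba] → [dalfuteva]
  2 Medial Vowel Deletion: [dalfuteva] → [dalfutva]
  result: [dalfutva]
Order 2 then 1:
  2 Medial Vowel Deletion: [dalfuteba] → [dalfutba]
  1 Intervocalic Lenition: no change — [dalfutba]
  result: [dalfutba]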